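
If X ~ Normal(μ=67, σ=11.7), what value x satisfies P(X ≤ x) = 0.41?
64.3377

We have X ~ Normal(μ=67, σ=11.7).

We want to find x such that P(X ≤ x) = 0.41.

This is the 41st percentile, which means 41% of values fall below this point.

Using the inverse CDF (quantile function):
x = F⁻¹(0.41) = 64.3377

Verification: P(X ≤ 64.3377) = 0.41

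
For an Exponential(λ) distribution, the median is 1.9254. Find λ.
λ = 0.3600

For X ~ Exponential(λ), the CDF is F(x) = 1 - e^(-λx).
The median m satisfies F(m) = 0.5:
1 - e^(-λm) = 0.5
e^(-λm) = 0.5
λm = ln(2)
m = ln(2) / λ

Given m = 1.9254:
λ = ln(2) / 1.9254 = 0.693147 / 1.9254 = 0.3600

Verification: ln(2) / 0.3600 = 1.9254 ✓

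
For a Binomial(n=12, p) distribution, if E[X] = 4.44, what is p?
p = 0.37

For a Binomial(n, p) distribution:
E[X] = n × p

Given n = 12 and E[X] = 4.44:
4.44 = 12 × p
p = 4.44 / 12 = 0.37

Verification: Binomial(12, 0.37) has E[X] = 4.44 ✓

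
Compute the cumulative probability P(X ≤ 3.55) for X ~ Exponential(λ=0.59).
0.876868

We have X ~ Exponential(λ=0.59).

The CDF gives us P(X ≤ k).

Using the CDF:
P(X ≤ 3.55) = 0.876868

This means there's approximately a 87.7% chance that X is at most 3.55.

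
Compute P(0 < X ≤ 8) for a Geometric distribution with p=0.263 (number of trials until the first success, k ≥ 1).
0.912956

We have X ~ Geometric(p=0.263) (number of trials until the first success, k ≥ 1).

To find P(0 < X ≤ 8), we use:
P(0 < X ≤ 8) = P(X ≤ 8) - P(X ≤ 0)
                 = F(8) - F(0)
                 = 0.912956 - 0.000000
                 = 0.912956

So there's approximately a 91.3% chance that X falls in this range.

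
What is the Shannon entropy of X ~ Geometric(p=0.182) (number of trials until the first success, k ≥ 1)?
2.6067 nats

We have X ~ Geometric(p=0.182) (number of trials until the first success, k ≥ 1).

The Shannon entropy measures the uncertainty or information content of the distribution.

For a Geometric distribution with p=0.182 (number of trials until the first success, k ≥ 1):
H(X) = 2.6067 nats

(In bits, this would be 3.7606 bits.)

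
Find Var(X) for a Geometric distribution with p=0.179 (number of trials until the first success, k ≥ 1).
25.6234

We have X ~ Geometric(p=0.179) (number of trials until the first success, k ≥ 1).

For a Geometric distribution with p=0.179 (number of trials until the first success, k ≥ 1):
Var(X) = 25.6234

The variance measures the spread of the distribution around the mean.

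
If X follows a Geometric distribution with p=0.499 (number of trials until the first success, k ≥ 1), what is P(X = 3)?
0.125249

We have X ~ Geometric(p=0.499) (number of trials until the first success, k ≥ 1).

For a Geometric distribution, the PMF gives us the probability of each outcome.

Using the PMF formula:
P(X = 3) = 0.125249

Rounded to 4 decimal places: 0.1252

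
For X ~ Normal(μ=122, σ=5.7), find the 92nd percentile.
130.0089

We have X ~ Normal(μ=122, σ=5.7).

We want to find x such that P(X ≤ x) = 0.92.

This is the 92nd percentile, which means 92% of values fall below this point.

Using the inverse CDF (quantile function):
x = F⁻¹(0.92) = 130.0089

Verification: P(X ≤ 130.0089) = 0.92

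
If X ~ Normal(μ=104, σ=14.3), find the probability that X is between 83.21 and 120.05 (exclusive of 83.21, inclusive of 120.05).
0.796155

We have X ~ Normal(μ=104, σ=14.3).

To find P(83.21 < X ≤ 120.05), we use:
P(83.21 < X ≤ 120.05) = P(X ≤ 120.05) - P(X ≤ 83.21)
                 = F(120.05) - F(83.21)
                 = 0.869149 - 0.072994
                 = 0.796155

So there's approximately a 79.6% chance that X falls in this range.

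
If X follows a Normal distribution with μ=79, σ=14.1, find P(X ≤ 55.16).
0.045439

We have X ~ Normal(μ=79, σ=14.1).

The CDF gives us P(X ≤ k).

Using the CDF:
P(X ≤ 55.16) = 0.045439

This means there's approximately a 4.5% chance that X is at most 55.16.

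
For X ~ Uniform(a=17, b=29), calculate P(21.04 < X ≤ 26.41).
0.447500

We have X ~ Uniform(a=17, b=29).

To find P(21.04 < X ≤ 26.41), we use:
P(21.04 < X ≤ 26.41) = P(X ≤ 26.41) - P(X ≤ 21.04)
                 = F(26.41) - F(21.04)
                 = 0.784167 - 0.336667
                 = 0.447500

So there's approximately a 44.8% chance that X falls in this range.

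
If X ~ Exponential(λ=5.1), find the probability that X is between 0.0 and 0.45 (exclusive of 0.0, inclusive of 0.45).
0.899239

We have X ~ Exponential(λ=5.1).

To find P(0.0 < X ≤ 0.45), we use:
P(0.0 < X ≤ 0.45) = P(X ≤ 0.45) - P(X ≤ 0.0)
                 = F(0.45) - F(0.0)
                 = 0.899239 - 0.000000
                 = 0.899239

So there's approximately a 89.9% chance that X falls in this range.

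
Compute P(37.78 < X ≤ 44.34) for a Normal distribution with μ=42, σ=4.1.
0.564232

We have X ~ Normal(μ=42, σ=4.1).

To find P(37.78 < X ≤ 44.34), we use:
P(37.78 < X ≤ 44.34) = P(X ≤ 44.34) - P(X ≤ 37.78)
                 = F(44.34) - F(37.78)
                 = 0.715909 - 0.151677
                 = 0.564232

So there's approximately a 56.4% chance that X falls in this range.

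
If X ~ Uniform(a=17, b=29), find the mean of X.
23.0000

We have X ~ Uniform(a=17, b=29).

For a Uniform distribution with a=17, b=29:
E[X] = 23.0000

This is the expected (average) value of X.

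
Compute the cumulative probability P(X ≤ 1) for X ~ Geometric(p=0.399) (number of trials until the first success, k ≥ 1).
0.399000

We have X ~ Geometric(p=0.399) (number of trials until the first success, k ≥ 1).

The CDF gives us P(X ≤ k).

Using the CDF:
P(X ≤ 1) = 0.399000

This means there's approximately a 39.9% chance that X is at most 1.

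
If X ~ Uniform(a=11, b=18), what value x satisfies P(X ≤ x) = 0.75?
16.2500

We have X ~ Uniform(a=11, b=18).

We want to find x such that P(X ≤ x) = 0.75.

This is the 75th percentile, which means 75% of values fall below this point.

Using the inverse CDF (quantile function):
x = F⁻¹(0.75) = 16.2500

Verification: P(X ≤ 16.2500) = 0.75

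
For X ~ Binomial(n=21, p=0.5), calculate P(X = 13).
0.097032

We have X ~ Binomial(n=21, p=0.5).

For a Binomial distribution, the PMF gives us the probability of each outcome.

Using the PMF formula:
P(X = 13) = 0.097032

Rounded to 4 decimal places: 0.0970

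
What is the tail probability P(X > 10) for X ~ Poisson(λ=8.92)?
0.284569

We have X ~ Poisson(λ=8.92).

P(X > 10) = 1 - P(X ≤ 10)
                = 1 - F(10)
                = 1 - 0.715431
                = 0.284569

So there's approximately a 28.5% chance that X exceeds 10.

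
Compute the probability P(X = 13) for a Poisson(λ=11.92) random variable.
0.104838

We have X ~ Poisson(λ=11.92).

For a Poisson distribution, the PMF gives us the probability of each outcome.

Using the PMF formula:
P(X = 13) = 0.104838

Rounded to 4 decimal places: 0.1048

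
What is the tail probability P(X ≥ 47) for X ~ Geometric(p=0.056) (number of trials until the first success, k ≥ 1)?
0.070585

We have X ~ Geometric(p=0.056) (number of trials until the first success, k ≥ 1).

For discrete distributions, P(X ≥ 47) = 1 - P(X ≤ 46).

P(X ≤ 46) = 0.929415
P(X ≥ 47) = 1 - 0.929415 = 0.070585

So there's approximately a 7.1% chance that X is at least 47.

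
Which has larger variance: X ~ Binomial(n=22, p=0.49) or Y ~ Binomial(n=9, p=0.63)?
X has larger variance (5.4978 > 2.0979)

Compute the variance for each distribution:

X ~ Binomial(n=22, p=0.49):
Var(X) = 5.4978

Y ~ Binomial(n=9, p=0.63):
Var(Y) = 2.0979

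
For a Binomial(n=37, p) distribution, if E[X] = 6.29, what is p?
p = 0.17

For a Binomial(n, p) distribution:
E[X] = n × p

Given n = 37 and E[X] = 6.29:
6.29 = 37 × p
p = 6.29 / 37 = 0.17

Verification: Binomial(37, 0.17) has E[X] = 6.29 ✓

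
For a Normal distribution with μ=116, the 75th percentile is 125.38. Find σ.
σ = 13.9068

For X ~ Normal(μ, σ), the p-th percentile satisfies x = μ + z_p × σ,
where z_p = Φ⁻¹(p) is the standard normal quantile.

Step 1: z_{0.75} = Φ⁻¹(0.75) = 0.6745

Step 2: Solve for σ:
125.38 = 116 + 0.6745 × σ
σ = (125.38 - 116) / 0.6745
σ = 9.38 / 0.6745
σ = 13.9068

Verification: μ + z × σ = 116 + 0.6745 × 13.9068 = 125.38 ✓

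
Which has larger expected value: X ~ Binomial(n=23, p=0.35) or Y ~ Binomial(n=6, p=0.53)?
X has larger mean (8.0500 > 3.1800)

Compute the expected value for each distribution:

X ~ Binomial(n=23, p=0.35):
E[X] = 8.0500

Y ~ Binomial(n=6, p=0.53):
E[Y] = 3.1800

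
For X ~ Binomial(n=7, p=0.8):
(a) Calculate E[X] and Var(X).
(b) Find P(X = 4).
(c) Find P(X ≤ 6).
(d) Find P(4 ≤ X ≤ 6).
(a) E[X] = 5.6000, Var(X) = 1.1200
(b) P(X = 4) = 0.114688
(c) P(X ≤ 6) = 0.790285
(d) P(4 ≤ X ≤ 6) = 0.756941

We have X ~ Binomial(n=7, p=0.8).

(a) Moments:
E[X] = 5.6000
Var(X) = 1.1200
σ = √Var(X) = 1.0583

(b) Point probability using PMF:
P(X = 4) = 0.114688

(c) Cumulative probability using CDF:
P(X ≤ 6) = F(6) = 0.790285

(d) Range probability:
P(4 ≤ X ≤ 6) = P(X ≤ 6) - P(X ≤ 3)
                   = F(6) - F(3)
                   = 0.790285 - 0.033344
                   = 0.756941

This means approximately 75.7% of outcomes fall in the interval [4, 6].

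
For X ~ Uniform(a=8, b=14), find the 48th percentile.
10.8800

We have X ~ Uniform(a=8, b=14).

We want to find x such that P(X ≤ x) = 0.48.

This is the 48th percentile, which means 48% of values fall below this point.

Using the inverse CDF (quantile function):
x = F⁻¹(0.48) = 10.8800

Verification: P(X ≤ 10.8800) = 0.48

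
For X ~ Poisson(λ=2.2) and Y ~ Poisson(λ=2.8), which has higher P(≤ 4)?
X has higher probability (P(X ≤ 4) = 0.9275 > P(Y ≤ 4) = 0.8477)

Compute P(≤ 4) for each distribution:

X ~ Poisson(λ=2.2):
P(X ≤ 4) = 0.9275

Y ~ Poisson(λ=2.8):
P(Y ≤ 4) = 0.8477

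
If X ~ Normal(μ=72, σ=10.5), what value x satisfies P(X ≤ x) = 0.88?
84.3374

We have X ~ Normal(μ=72, σ=10.5).

We want to find x such that P(X ≤ x) = 0.88.

This is the 88th percentile, which means 88% of values fall below this point.

Using the inverse CDF (quantile function):
x = F⁻¹(0.88) = 84.3374

Verification: P(X ≤ 84.3374) = 0.88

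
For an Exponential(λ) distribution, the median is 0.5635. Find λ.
λ = 1.2301

For X ~ Exponential(λ), the CDF is F(x) = 1 - e^(-λx).
The median m satisfies F(m) = 0.5:
1 - e^(-λm) = 0.5
e^(-λm) = 0.5
λm = ln(2)
m = ln(2) / λ

Given m = 0.5635:
λ = ln(2) / 0.5635 = 0.693147 / 0.5635 = 1.2301

Verification: ln(2) / 1.2301 = 0.5635 ✓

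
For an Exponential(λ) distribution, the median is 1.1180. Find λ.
λ = 0.6200

For X ~ Exponential(λ), the CDF is F(x) = 1 - e^(-λx).
The median m satisfies F(m) = 0.5:
1 - e^(-λm) = 0.5
e^(-λm) = 0.5
λm = ln(2)
m = ln(2) / λ

Given m = 1.1180:
λ = ln(2) / 1.1180 = 0.693147 / 1.1180 = 0.6200

Verification: ln(2) / 0.6200 = 1.1180 ✓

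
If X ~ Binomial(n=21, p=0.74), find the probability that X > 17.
0.165045

We have X ~ Binomial(n=21, p=0.74).

P(X > 17) = 1 - P(X ≤ 17)
                = 1 - F(17)
                = 1 - 0.834955
                = 0.165045

So there's approximately a 16.5% chance that X exceeds 17.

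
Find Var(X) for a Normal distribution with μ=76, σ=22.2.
492.8400

We have X ~ Normal(μ=76, σ=22.2).

For a Normal distribution with μ=76, σ=22.2:
Var(X) = 492.8400

The variance measures the spread of the distribution around the mean.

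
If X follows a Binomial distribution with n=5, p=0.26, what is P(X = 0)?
0.221901

We have X ~ Binomial(n=5, p=0.26).

For a Binomial distribution, the PMF gives us the probability of each outcome.

Using the PMF formula:
P(X = 0) = 0.221901

Rounded to 4 decimal places: 0.2219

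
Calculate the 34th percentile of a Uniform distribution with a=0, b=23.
7.8200

We have X ~ Uniform(a=0, b=23).

We want to find x such that P(X ≤ x) = 0.34.

This is the 34th percentile, which means 34% of values fall below this point.

Using the inverse CDF (quantile function):
x = F⁻¹(0.34) = 7.8200

Verification: P(X ≤ 7.8200) = 0.34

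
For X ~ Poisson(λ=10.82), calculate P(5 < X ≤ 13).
0.755921

We have X ~ Poisson(λ=10.82).

To find P(5 < X ≤ 13), we use:
P(5 < X ≤ 13) = P(X ≤ 13) - P(X ≤ 5)
                 = F(13) - F(5)
                 = 0.797679 - 0.041758
                 = 0.755921

So there's approximately a 75.6% chance that X falls in this range.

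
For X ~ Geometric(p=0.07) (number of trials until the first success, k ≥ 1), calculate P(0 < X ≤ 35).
0.921132

We have X ~ Geometric(p=0.07) (number of trials until the first success, k ≥ 1).

To find P(0 < X ≤ 35), we use:
P(0 < X ≤ 35) = P(X ≤ 35) - P(X ≤ 0)
                 = F(35) - F(0)
                 = 0.921132 - 0.000000
                 = 0.921132

So there's approximately a 92.1% chance that X falls in this range.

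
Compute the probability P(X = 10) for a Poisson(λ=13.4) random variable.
0.077936

We have X ~ Poisson(λ=13.4).

For a Poisson distribution, the PMF gives us the probability of each outcome.

Using the PMF formula:
P(X = 10) = 0.077936

Rounded to 4 decimal places: 0.0779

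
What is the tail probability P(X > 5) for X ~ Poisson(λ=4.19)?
0.245226

We have X ~ Poisson(λ=4.19).

P(X > 5) = 1 - P(X ≤ 5)
                = 1 - F(5)
                = 1 - 0.754774
                = 0.245226

So there's approximately a 24.5% chance that X exceeds 5.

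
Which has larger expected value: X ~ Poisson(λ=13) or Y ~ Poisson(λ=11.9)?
X has larger mean (13.0000 > 11.9000)

Compute the expected value for each distribution:

X ~ Poisson(λ=13):
E[X] = 13.0000

Y ~ Poisson(λ=11.9):
E[Y] = 11.9000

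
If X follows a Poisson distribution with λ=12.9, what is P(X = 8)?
0.047511

We have X ~ Poisson(λ=12.9).

For a Poisson distribution, the PMF gives us the probability of each outcome.

Using the PMF formula:
P(X = 8) = 0.047511

Rounded to 4 decimal places: 0.0475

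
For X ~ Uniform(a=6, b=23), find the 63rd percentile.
16.7100

We have X ~ Uniform(a=6, b=23).

We want to find x such that P(X ≤ x) = 0.63.

This is the 63rd percentile, which means 63% of values fall below this point.

Using the inverse CDF (quantile function):
x = F⁻¹(0.63) = 16.7100

Verification: P(X ≤ 16.7100) = 0.63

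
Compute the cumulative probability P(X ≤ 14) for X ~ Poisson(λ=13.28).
0.646268

We have X ~ Poisson(λ=13.28).

The CDF gives us P(X ≤ k).

Using the CDF:
P(X ≤ 14) = 0.646268

This means there's approximately a 64.6% chance that X is at most 14.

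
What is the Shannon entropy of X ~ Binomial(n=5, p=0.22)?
1.2865 nats

We have X ~ Binomial(n=5, p=0.22).

The Shannon entropy measures the uncertainty or information content of the distribution.

For a Binomial distribution with n=5, p=0.22:
H(X) = 1.2865 nats

(In bits, this would be 1.8560 bits.)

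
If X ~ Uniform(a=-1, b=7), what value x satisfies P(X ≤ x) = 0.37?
1.9600

We have X ~ Uniform(a=-1, b=7).

We want to find x such that P(X ≤ x) = 0.37.

This is the 37th percentile, which means 37% of values fall below this point.

Using the inverse CDF (quantile function):
x = F⁻¹(0.37) = 1.9600

Verification: P(X ≤ 1.9600) = 0.37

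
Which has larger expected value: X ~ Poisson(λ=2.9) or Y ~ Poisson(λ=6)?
Y has larger mean (6.0000 > 2.9000)

Compute the expected value for each distribution:

X ~ Poisson(λ=2.9):
E[X] = 2.9000

Y ~ Poisson(λ=6):
E[Y] = 6.0000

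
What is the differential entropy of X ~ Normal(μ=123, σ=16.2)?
4.2039 nats

We have X ~ Normal(μ=123, σ=16.2).

The differential entropy measures the uncertainty or information content of the distribution.

For a Normal distribution with μ=123, σ=16.2:
h(X) = 4.2039 nats

(In bits, this would be 6.0650 bits.)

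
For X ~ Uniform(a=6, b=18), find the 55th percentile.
12.6000

We have X ~ Uniform(a=6, b=18).

We want to find x such that P(X ≤ x) = 0.55.

This is the 55th percentile, which means 55% of values fall below this point.

Using the inverse CDF (quantile function):
x = F⁻¹(0.55) = 12.6000

Verification: P(X ≤ 12.6000) = 0.55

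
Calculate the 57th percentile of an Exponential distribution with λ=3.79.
0.2227

We have X ~ Exponential(λ=3.79).

We want to find x such that P(X ≤ x) = 0.57.

This is the 57th percentile, which means 57% of values fall below this point.

Using the inverse CDF (quantile function):
x = F⁻¹(0.57) = 0.2227

Verification: P(X ≤ 0.2227) = 0.57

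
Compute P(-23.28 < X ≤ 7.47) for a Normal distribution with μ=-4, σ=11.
0.811638

We have X ~ Normal(μ=-4, σ=11).

To find P(-23.28 < X ≤ 7.47), we use:
P(-23.28 < X ≤ 7.47) = P(X ≤ 7.47) - P(X ≤ -23.28)
                 = F(7.47) - F(-23.28)
                 = 0.851463 - 0.039824
                 = 0.811638

So there's approximately a 81.2% chance that X falls in this range.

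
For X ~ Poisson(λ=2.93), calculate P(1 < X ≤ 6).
0.760047

We have X ~ Poisson(λ=2.93).

To find P(1 < X ≤ 6), we use:
P(1 < X ≤ 6) = P(X ≤ 6) - P(X ≤ 1)
                 = F(6) - F(1)
                 = 0.969898 - 0.209850
                 = 0.760047

So there's approximately a 76.0% chance that X falls in this range.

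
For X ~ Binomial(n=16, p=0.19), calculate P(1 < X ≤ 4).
0.664080

We have X ~ Binomial(n=16, p=0.19).

To find P(1 < X ≤ 4), we use:
P(1 < X ≤ 4) = P(X ≤ 4) - P(X ≤ 1)
                 = F(4) - F(1)
                 = 0.827286 - 0.163206
                 = 0.664080

So there's approximately a 66.4% chance that X falls in this range.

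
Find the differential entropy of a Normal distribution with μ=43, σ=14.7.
4.1068 nats

We have X ~ Normal(μ=43, σ=14.7).

The differential entropy measures the uncertainty or information content of the distribution.

For a Normal distribution with μ=43, σ=14.7:
h(X) = 4.1068 nats

(In bits, this would be 5.9248 bits.)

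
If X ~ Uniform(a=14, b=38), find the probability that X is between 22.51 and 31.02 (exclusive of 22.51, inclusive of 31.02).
0.354583

We have X ~ Uniform(a=14, b=38).

To find P(22.51 < X ≤ 31.02), we use:
P(22.51 < X ≤ 31.02) = P(X ≤ 31.02) - P(X ≤ 22.51)
                 = F(31.02) - F(22.51)
                 = 0.709167 - 0.354583
                 = 0.354583

So there's approximately a 35.5% chance that X falls in this range.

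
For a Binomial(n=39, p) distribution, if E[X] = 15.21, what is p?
p = 0.39

For a Binomial(n, p) distribution:
E[X] = n × p

Given n = 39 and E[X] = 15.21:
15.21 = 39 × p
p = 15.21 / 39 = 0.39

Verification: Binomial(39, 0.39) has E[X] = 15.21 ✓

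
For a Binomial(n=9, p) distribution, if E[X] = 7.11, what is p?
p = 0.79

For a Binomial(n, p) distribution:
E[X] = n × p

Given n = 9 and E[X] = 7.11:
7.11 = 9 × p
p = 7.11 / 9 = 0.79

Verification: Binomial(9, 0.79) has E[X] = 7.11 ✓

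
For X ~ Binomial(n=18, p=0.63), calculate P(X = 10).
0.151383

We have X ~ Binomial(n=18, p=0.63).

For a Binomial distribution, the PMF gives us the probability of each outcome.

Using the PMF formula:
P(X = 10) = 0.151383

Rounded to 4 decimal places: 0.1514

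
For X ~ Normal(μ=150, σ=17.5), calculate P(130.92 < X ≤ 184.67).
0.838419

We have X ~ Normal(μ=150, σ=17.5).

To find P(130.92 < X ≤ 184.67), we use:
P(130.92 < X ≤ 184.67) = P(X ≤ 184.67) - P(X ≤ 130.92)
                 = F(184.67) - F(130.92)
                 = 0.976212 - 0.137794
                 = 0.838419

So there's approximately a 83.8% chance that X falls in this range.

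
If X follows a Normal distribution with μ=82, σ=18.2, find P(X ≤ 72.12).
0.293614

We have X ~ Normal(μ=82, σ=18.2).

The CDF gives us P(X ≤ k).

Using the CDF:
P(X ≤ 72.12) = 0.293614

This means there's approximately a 29.4% chance that X is at most 72.12.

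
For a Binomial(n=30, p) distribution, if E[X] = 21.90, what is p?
p = 0.73

For a Binomial(n, p) distribution:
E[X] = n × p

Given n = 30 and E[X] = 21.90:
21.90 = 30 × p
p = 21.90 / 30 = 0.73

Verification: Binomial(30, 0.73) has E[X] = 21.90 ✓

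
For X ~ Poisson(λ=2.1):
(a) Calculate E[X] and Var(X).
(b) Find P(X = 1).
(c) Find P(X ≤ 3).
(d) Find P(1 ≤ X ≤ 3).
(a) E[X] = 2.1000, Var(X) = 2.1000
(b) P(X = 1) = 0.257158
(c) P(X ≤ 3) = 0.838643
(d) P(1 ≤ X ≤ 3) = 0.716186

We have X ~ Poisson(λ=2.1).

(a) Moments:
E[X] = 2.1000
Var(X) = 2.1000
σ = √Var(X) = 1.4491

(b) Point probability using PMF:
P(X = 1) = 0.257158

(c) Cumulative probability using CDF:
P(X ≤ 3) = F(3) = 0.838643

(d) Range probability:
P(1 ≤ X ≤ 3) = P(X ≤ 3) - P(X ≤ 0)
                   = F(3) - F(0)
                   = 0.838643 - 0.122456
                   = 0.716186

This means approximately 71.6% of outcomes fall in the interval [1, 3].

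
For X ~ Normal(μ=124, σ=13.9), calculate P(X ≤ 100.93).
0.048486

We have X ~ Normal(μ=124, σ=13.9).

The CDF gives us P(X ≤ k).

Using the CDF:
P(X ≤ 100.93) = 0.048486

This means there's approximately a 4.8% chance that X is at most 100.93.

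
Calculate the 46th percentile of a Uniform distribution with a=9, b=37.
21.8800

We have X ~ Uniform(a=9, b=37).

We want to find x such that P(X ≤ x) = 0.46.

This is the 46th percentile, which means 46% of values fall below this point.

Using the inverse CDF (quantile function):
x = F⁻¹(0.46) = 21.8800

Verification: P(X ≤ 21.8800) = 0.46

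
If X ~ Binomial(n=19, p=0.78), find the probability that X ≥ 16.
0.371522

We have X ~ Binomial(n=19, p=0.78).

For discrete distributions, P(X ≥ 16) = 1 - P(X ≤ 15).

P(X ≤ 15) = 0.628478
P(X ≥ 16) = 1 - 0.628478 = 0.371522

So there's approximately a 37.2% chance that X is at least 16.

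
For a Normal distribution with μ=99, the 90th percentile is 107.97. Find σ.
σ = 6.9993

For X ~ Normal(μ, σ), the p-th percentile satisfies x = μ + z_p × σ,
where z_p = Φ⁻¹(p) is the standard normal quantile.

Step 1: z_{0.9} = Φ⁻¹(0.9) = 1.2816

Step 2: Solve for σ:
107.97 = 99 + 1.2816 × σ
σ = (107.97 - 99) / 1.2816
σ = 8.97 / 1.2816
σ = 6.9993

Verification: μ + z × σ = 99 + 1.2816 × 6.9993 = 107.97 ✓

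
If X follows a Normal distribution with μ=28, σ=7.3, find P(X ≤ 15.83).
0.047745

We have X ~ Normal(μ=28, σ=7.3).

The CDF gives us P(X ≤ k).

Using the CDF:
P(X ≤ 15.83) = 0.047745

This means there's approximately a 4.8% chance that X is at most 15.83.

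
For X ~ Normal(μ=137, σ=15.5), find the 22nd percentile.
125.0310

We have X ~ Normal(μ=137, σ=15.5).

We want to find x such that P(X ≤ x) = 0.22.

This is the 22nd percentile, which means 22% of values fall below this point.

Using the inverse CDF (quantile function):
x = F⁻¹(0.22) = 125.0310

Verification: P(X ≤ 125.0310) = 0.22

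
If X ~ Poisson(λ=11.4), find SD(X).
3.3764

We have X ~ Poisson(λ=11.4).

For a Poisson distribution with λ=11.4:
σ = √Var(X) = 3.3764

The standard deviation is the square root of the variance.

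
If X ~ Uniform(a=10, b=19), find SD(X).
2.5981

We have X ~ Uniform(a=10, b=19).

For a Uniform distribution with a=10, b=19:
σ = √Var(X) = 2.5981

The standard deviation is the square root of the variance.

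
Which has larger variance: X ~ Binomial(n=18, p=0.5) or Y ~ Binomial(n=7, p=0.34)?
X has larger variance (4.5000 > 1.5708)

Compute the variance for each distribution:

X ~ Binomial(n=18, p=0.5):
Var(X) = 4.5000

Y ~ Binomial(n=7, p=0.34):
Var(Y) = 1.5708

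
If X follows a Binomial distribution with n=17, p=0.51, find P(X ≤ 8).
0.466651

We have X ~ Binomial(n=17, p=0.51).

The CDF gives us P(X ≤ k).

Using the CDF:
P(X ≤ 8) = 0.466651

This means there's approximately a 46.7% chance that X is at most 8.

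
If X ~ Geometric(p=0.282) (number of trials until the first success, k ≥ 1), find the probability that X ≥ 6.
0.190819

We have X ~ Geometric(p=0.282) (number of trials until the first success, k ≥ 1).

For discrete distributions, P(X ≥ 6) = 1 - P(X ≤ 5).

P(X ≤ 5) = 0.809181
P(X ≥ 6) = 1 - 0.809181 = 0.190819

So there's approximately a 19.1% chance that X is at least 6.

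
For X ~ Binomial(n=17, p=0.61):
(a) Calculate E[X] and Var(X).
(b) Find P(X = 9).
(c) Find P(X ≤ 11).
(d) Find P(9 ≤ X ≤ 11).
(a) E[X] = 10.3700, Var(X) = 4.0443
(b) P(X = 9) = 0.152149
(c) P(X ≤ 11) = 0.707692
(d) P(9 ≤ X ≤ 11) = 0.532026

We have X ~ Binomial(n=17, p=0.61).

(a) Moments:
E[X] = 10.3700
Var(X) = 4.0443
σ = √Var(X) = 2.0110

(b) Point probability using PMF:
P(X = 9) = 0.152149

(c) Cumulative probability using CDF:
P(X ≤ 11) = F(11) = 0.707692

(d) Range probability:
P(9 ≤ X ≤ 11) = P(X ≤ 11) - P(X ≤ 8)
                   = F(11) - F(8)
                   = 0.707692 - 0.175666
                   = 0.532026

This means approximately 53.2% of outcomes fall in the interval [9, 11].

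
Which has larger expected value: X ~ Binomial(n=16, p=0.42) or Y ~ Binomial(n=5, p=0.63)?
X has larger mean (6.7200 > 3.1500)

Compute the expected value for each distribution:

X ~ Binomial(n=16, p=0.42):
E[X] = 6.7200

Y ~ Binomial(n=5, p=0.63):
E[Y] = 3.1500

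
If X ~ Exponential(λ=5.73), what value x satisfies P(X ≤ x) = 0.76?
0.2491

We have X ~ Exponential(λ=5.73).

We want to find x such that P(X ≤ x) = 0.76.

This is the 76th percentile, which means 76% of values fall below this point.

Using the inverse CDF (quantile function):
x = F⁻¹(0.76) = 0.2491

Verification: P(X ≤ 0.2491) = 0.76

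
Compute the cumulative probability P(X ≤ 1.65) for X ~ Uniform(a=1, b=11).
0.065000

We have X ~ Uniform(a=1, b=11).

The CDF gives us P(X ≤ k).

Using the CDF:
P(X ≤ 1.65) = 0.065000

This means there's approximately a 6.5% chance that X is at most 1.65.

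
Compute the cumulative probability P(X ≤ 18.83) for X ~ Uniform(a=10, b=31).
0.420476

We have X ~ Uniform(a=10, b=31).

The CDF gives us P(X ≤ k).

Using the CDF:
P(X ≤ 18.83) = 0.420476

This means there's approximately a 42.0% chance that X is at most 18.83.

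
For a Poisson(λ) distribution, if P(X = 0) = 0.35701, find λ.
λ = 1.0300

For a Poisson(λ) distribution, the PMF at 0 is:
P(X = 0) = λ^0 e^(-λ) / 0! = e^(-λ)

Given P(X = 0) = 0.35701:
e^(-λ) = 0.35701
-λ = ln(0.35701)
λ = -ln(0.35701) = 1.0300

Verification: e^(-1.0300) = 0.35701 ✓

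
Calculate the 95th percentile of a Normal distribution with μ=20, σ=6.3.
30.3626

We have X ~ Normal(μ=20, σ=6.3).

We want to find x such that P(X ≤ x) = 0.95.

This is the 95th percentile, which means 95% of values fall below this point.

Using the inverse CDF (quantile function):
x = F⁻¹(0.95) = 30.3626

Verification: P(X ≤ 30.3626) = 0.95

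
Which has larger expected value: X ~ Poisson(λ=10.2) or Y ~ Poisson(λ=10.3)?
Y has larger mean (10.3000 > 10.2000)

Compute the expected value for each distribution:

X ~ Poisson(λ=10.2):
E[X] = 10.2000

Y ~ Poisson(λ=10.3):
E[Y] = 10.3000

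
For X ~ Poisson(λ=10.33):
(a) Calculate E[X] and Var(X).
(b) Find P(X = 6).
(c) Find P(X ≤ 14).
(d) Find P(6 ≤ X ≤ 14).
(a) E[X] = 10.3300, Var(X) = 10.3300
(b) P(X = 6) = 0.055082
(c) P(X ≤ 14) = 0.898218
(d) P(6 ≤ X ≤ 14) = 0.842631

We have X ~ Poisson(λ=10.33).

(a) Moments:
E[X] = 10.3300
Var(X) = 10.3300
σ = √Var(X) = 3.2140

(b) Point probability using PMF:
P(X = 6) = 0.055082

(c) Cumulative probability using CDF:
P(X ≤ 14) = F(14) = 0.898218

(d) Range probability:
P(6 ≤ X ≤ 14) = P(X ≤ 14) - P(X ≤ 5)
                   = F(14) - F(5)
                   = 0.898218 - 0.055586
                   = 0.842631

This means approximately 84.3% of outcomes fall in the interval [6, 14].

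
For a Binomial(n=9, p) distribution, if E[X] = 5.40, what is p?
p = 0.6

For a Binomial(n, p) distribution:
E[X] = n × p

Given n = 9 and E[X] = 5.40:
5.40 = 9 × p
p = 5.40 / 9 = 0.6

Verification: Binomial(9, 0.6) has E[X] = 5.40 ✓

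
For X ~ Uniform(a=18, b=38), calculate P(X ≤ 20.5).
0.125000

We have X ~ Uniform(a=18, b=38).

The CDF gives us P(X ≤ k).

Using the CDF:
P(X ≤ 20.5) = 0.125000

This means there's approximately a 12.5% chance that X is at most 20.5.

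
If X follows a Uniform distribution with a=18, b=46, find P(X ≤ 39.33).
0.761786

We have X ~ Uniform(a=18, b=46).

The CDF gives us P(X ≤ k).

Using the CDF:
P(X ≤ 39.33) = 0.761786

This means there's approximately a 76.2% chance that X is at most 39.33.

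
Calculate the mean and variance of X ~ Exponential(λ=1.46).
E[X] = 0.6849, Var(X) = 0.4691

We have X ~ Exponential(λ=1.46).

For an Exponential distribution with λ=1.46:

Expected value:
E[X] = 0.6849

Variance:
Var(X) = 0.4691

Standard deviation:
σ = √Var(X) = 0.6849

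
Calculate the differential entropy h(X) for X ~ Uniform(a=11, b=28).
2.8332 nats

We have X ~ Uniform(a=11, b=28).

The differential entropy measures the uncertainty or information content of the distribution.

For a Uniform distribution with a=11, b=28:
h(X) = 2.8332 nats

(In bits, this would be 4.0875 bits.)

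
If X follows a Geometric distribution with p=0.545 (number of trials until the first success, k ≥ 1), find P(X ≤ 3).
0.905804

We have X ~ Geometric(p=0.545) (number of trials until the first success, k ≥ 1).

The CDF gives us P(X ≤ k).

Using the CDF:
P(X ≤ 3) = 0.905804

This means there's approximately a 90.6% chance that X is at most 3.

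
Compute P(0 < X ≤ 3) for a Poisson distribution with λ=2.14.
0.713364

We have X ~ Poisson(λ=2.14).

To find P(0 < X ≤ 3), we use:
P(0 < X ≤ 3) = P(X ≤ 3) - P(X ≤ 0)
                 = F(3) - F(0)
                 = 0.831019 - 0.117655
                 = 0.713364

So there's approximately a 71.3% chance that X falls in this range.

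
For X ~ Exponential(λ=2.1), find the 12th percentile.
0.0609

We have X ~ Exponential(λ=2.1).

We want to find x such that P(X ≤ x) = 0.12.

This is the 12th percentile, which means 12% of values fall below this point.

Using the inverse CDF (quantile function):
x = F⁻¹(0.12) = 0.0609

Verification: P(X ≤ 0.0609) = 0.12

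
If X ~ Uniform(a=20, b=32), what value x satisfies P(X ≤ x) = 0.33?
23.9600

We have X ~ Uniform(a=20, b=32).

We want to find x such that P(X ≤ x) = 0.33.

This is the 33rd percentile, which means 33% of values fall below this point.

Using the inverse CDF (quantile function):
x = F⁻¹(0.33) = 23.9600

Verification: P(X ≤ 23.9600) = 0.33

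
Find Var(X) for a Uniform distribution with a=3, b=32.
70.0833

We have X ~ Uniform(a=3, b=32).

For a Uniform distribution with a=3, b=32:
Var(X) = 70.0833

The variance measures the spread of the distribution around the mean.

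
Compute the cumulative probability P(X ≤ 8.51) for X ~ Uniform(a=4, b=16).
0.375833

We have X ~ Uniform(a=4, b=16).

The CDF gives us P(X ≤ k).

Using the CDF:
P(X ≤ 8.51) = 0.375833

This means there's approximately a 37.6% chance that X is at most 8.51.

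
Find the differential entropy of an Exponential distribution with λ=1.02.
0.9802 nats

We have X ~ Exponential(λ=1.02).

The differential entropy measures the uncertainty or information content of the distribution.

For an Exponential distribution with λ=1.02:
h(X) = 0.9802 nats

(In bits, this would be 1.4141 bits.)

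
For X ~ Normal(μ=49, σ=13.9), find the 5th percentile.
26.1365

We have X ~ Normal(μ=49, σ=13.9).

We want to find x such that P(X ≤ x) = 0.05.

This is the 5th percentile, which means 5% of values fall below this point.

Using the inverse CDF (quantile function):
x = F⁻¹(0.05) = 26.1365

Verification: P(X ≤ 26.1365) = 0.05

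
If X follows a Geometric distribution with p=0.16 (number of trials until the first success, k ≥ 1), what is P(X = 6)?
0.066914

We have X ~ Geometric(p=0.16) (number of trials until the first success, k ≥ 1).

For a Geometric distribution, the PMF gives us the probability of each outcome.

Using the PMF formula:
P(X = 6) = 0.066914

Rounded to 4 decimal places: 0.0669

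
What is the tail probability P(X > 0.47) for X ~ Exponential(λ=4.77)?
0.106256

We have X ~ Exponential(λ=4.77).

P(X > 0.47) = 1 - P(X ≤ 0.47)
                = 1 - F(0.47)
                = 1 - 0.893744
                = 0.106256

So there's approximately a 10.6% chance that X exceeds 0.47.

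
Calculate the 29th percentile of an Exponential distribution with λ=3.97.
0.0863

We have X ~ Exponential(λ=3.97).

We want to find x such that P(X ≤ x) = 0.29.

This is the 29th percentile, which means 29% of values fall below this point.

Using the inverse CDF (quantile function):
x = F⁻¹(0.29) = 0.0863

Verification: P(X ≤ 0.0863) = 0.29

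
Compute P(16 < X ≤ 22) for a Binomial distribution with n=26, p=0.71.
0.770946

We have X ~ Binomial(n=26, p=0.71).

To find P(16 < X ≤ 22), we use:
P(16 < X ≤ 22) = P(X ≤ 22) - P(X ≤ 16)
                 = F(22) - F(16)
                 = 0.967013 - 0.196067
                 = 0.770946

So there's approximately a 77.1% chance that X falls in this range.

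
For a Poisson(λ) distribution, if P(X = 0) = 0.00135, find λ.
λ = 6.6077

For a Poisson(λ) distribution, the PMF at 0 is:
P(X = 0) = λ^0 e^(-λ) / 0! = e^(-λ)

Given P(X = 0) = 0.00135:
e^(-λ) = 0.00135
-λ = ln(0.00135)
λ = -ln(0.00135) = 6.6077

Verification: e^(-6.6077) = 0.00135 ✓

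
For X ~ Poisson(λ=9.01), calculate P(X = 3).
0.014895

We have X ~ Poisson(λ=9.01).

For a Poisson distribution, the PMF gives us the probability of each outcome.

Using the PMF formula:
P(X = 3) = 0.014895

Rounded to 4 decimal places: 0.0149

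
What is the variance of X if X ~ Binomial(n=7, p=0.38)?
1.6492

We have X ~ Binomial(n=7, p=0.38).

For a Binomial distribution with n=7, p=0.38:
Var(X) = 1.6492

The variance measures the spread of the distribution around the mean.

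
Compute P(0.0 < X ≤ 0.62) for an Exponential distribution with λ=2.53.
0.791663

We have X ~ Exponential(λ=2.53).

To find P(0.0 < X ≤ 0.62), we use:
P(0.0 < X ≤ 0.62) = P(X ≤ 0.62) - P(X ≤ 0.0)
                 = F(0.62) - F(0.0)
                 = 0.791663 - 0.000000
                 = 0.791663

So there's approximately a 79.2% chance that X falls in this range.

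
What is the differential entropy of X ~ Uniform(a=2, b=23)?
3.0445 nats

We have X ~ Uniform(a=2, b=23).

The differential entropy measures the uncertainty or information content of the distribution.

For a Uniform distribution with a=2, b=23:
h(X) = 3.0445 nats

(In bits, this would be 4.3923 bits.)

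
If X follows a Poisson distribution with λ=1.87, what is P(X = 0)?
0.154124

We have X ~ Poisson(λ=1.87).

For a Poisson distribution, the PMF gives us the probability of each outcome.

Using the PMF formula:
P(X = 0) = 0.154124

Rounded to 4 decimal places: 0.1541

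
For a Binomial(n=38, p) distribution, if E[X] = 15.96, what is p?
p = 0.42

For a Binomial(n, p) distribution:
E[X] = n × p

Given n = 38 and E[X] = 15.96:
15.96 = 38 × p
p = 15.96 / 38 = 0.42

Verification: Binomial(38, 0.42) has E[X] = 15.96 ✓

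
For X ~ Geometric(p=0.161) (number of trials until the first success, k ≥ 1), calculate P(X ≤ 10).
0.827170

We have X ~ Geometric(p=0.161) (number of trials until the first success, k ≥ 1).

The CDF gives us P(X ≤ k).

Using the CDF:
P(X ≤ 10) = 0.827170

This means there's approximately a 82.7% chance that X is at most 10.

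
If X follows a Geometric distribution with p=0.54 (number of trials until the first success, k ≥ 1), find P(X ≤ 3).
0.902664

We have X ~ Geometric(p=0.54) (number of trials until the first success, k ≥ 1).

The CDF gives us P(X ≤ k).

Using the CDF:
P(X ≤ 3) = 0.902664

This means there's approximately a 90.3% chance that X is at most 3.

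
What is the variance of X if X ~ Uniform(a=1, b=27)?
56.3333

We have X ~ Uniform(a=1, b=27).

For a Uniform distribution with a=1, b=27:
Var(X) = 56.3333

The variance measures the spread of the distribution around the mean.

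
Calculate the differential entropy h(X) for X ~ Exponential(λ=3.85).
-0.3481 nats

We have X ~ Exponential(λ=3.85).

The differential entropy measures the uncertainty or information content of the distribution.

For an Exponential distribution with λ=3.85:
h(X) = -0.3481 nats

(In bits, this would be -0.5022 bits.)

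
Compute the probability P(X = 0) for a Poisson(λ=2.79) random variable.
0.061421

We have X ~ Poisson(λ=2.79).

For a Poisson distribution, the PMF gives us the probability of each outcome.

Using the PMF formula:
P(X = 0) = 0.061421

Rounded to 4 decimal places: 0.0614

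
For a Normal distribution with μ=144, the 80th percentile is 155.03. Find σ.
σ = 13.1057

For X ~ Normal(μ, σ), the p-th percentile satisfies x = μ + z_p × σ,
where z_p = Φ⁻¹(p) is the standard normal quantile.

Step 1: z_{0.8} = Φ⁻¹(0.8) = 0.8416

Step 2: Solve for σ:
155.03 = 144 + 0.8416 × σ
σ = (155.03 - 144) / 0.8416
σ = 11.03 / 0.8416
σ = 13.1057

Verification: μ + z × σ = 144 + 0.8416 × 13.1057 = 155.03 ✓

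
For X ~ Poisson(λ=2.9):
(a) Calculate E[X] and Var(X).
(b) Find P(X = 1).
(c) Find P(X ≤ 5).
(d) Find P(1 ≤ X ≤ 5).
(a) E[X] = 2.9000, Var(X) = 2.9000
(b) P(X = 1) = 0.159567
(c) P(X ≤ 5) = 0.925826
(d) P(1 ≤ X ≤ 5) = 0.870803

We have X ~ Poisson(λ=2.9).

(a) Moments:
E[X] = 2.9000
Var(X) = 2.9000
σ = √Var(X) = 1.7029

(b) Point probability using PMF:
P(X = 1) = 0.159567

(c) Cumulative probability using CDF:
P(X ≤ 5) = F(5) = 0.925826

(d) Range probability:
P(1 ≤ X ≤ 5) = P(X ≤ 5) - P(X ≤ 0)
                   = F(5) - F(0)
                   = 0.925826 - 0.055023
                   = 0.870803

This means approximately 87.1% of outcomes fall in the interval [1, 5].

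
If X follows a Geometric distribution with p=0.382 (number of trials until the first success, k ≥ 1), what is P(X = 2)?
0.236076

We have X ~ Geometric(p=0.382) (number of trials until the first success, k ≥ 1).

For a Geometric distribution, the PMF gives us the probability of each outcome.

Using the PMF formula:
P(X = 2) = 0.236076

Rounded to 4 decimal places: 0.2361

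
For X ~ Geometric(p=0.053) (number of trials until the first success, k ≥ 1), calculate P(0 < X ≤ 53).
0.944211

We have X ~ Geometric(p=0.053) (number of trials until the first success, k ≥ 1).

To find P(0 < X ≤ 53), we use:
P(0 < X ≤ 53) = P(X ≤ 53) - P(X ≤ 0)
                 = F(53) - F(0)
                 = 0.944211 - 0.000000
                 = 0.944211

So there's approximately a 94.4% chance that X falls in this range.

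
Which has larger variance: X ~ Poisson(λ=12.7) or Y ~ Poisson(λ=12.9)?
Y has larger variance (12.9000 > 12.7000)

Compute the variance for each distribution:

X ~ Poisson(λ=12.7):
Var(X) = 12.7000

Y ~ Poisson(λ=12.9):
Var(Y) = 12.9000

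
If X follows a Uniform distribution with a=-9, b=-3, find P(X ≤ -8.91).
0.015000

We have X ~ Uniform(a=-9, b=-3).

The CDF gives us P(X ≤ k).

Using the CDF:
P(X ≤ -8.91) = 0.015000

This means there's approximately a 1.5% chance that X is at most -8.91.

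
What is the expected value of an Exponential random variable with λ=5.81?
0.1721

We have X ~ Exponential(λ=5.81).

For an Exponential distribution with λ=5.81:
E[X] = 0.1721

This is the expected (average) value of X.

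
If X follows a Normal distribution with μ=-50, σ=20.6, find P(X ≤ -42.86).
0.635555

We have X ~ Normal(μ=-50, σ=20.6).

The CDF gives us P(X ≤ k).

Using the CDF:
P(X ≤ -42.86) = 0.635555

This means there's approximately a 63.6% chance that X is at most -42.86.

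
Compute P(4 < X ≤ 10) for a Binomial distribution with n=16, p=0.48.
0.867697

We have X ~ Binomial(n=16, p=0.48).

To find P(4 < X ≤ 10), we use:
P(4 < X ≤ 10) = P(X ≤ 10) - P(X ≤ 4)
                 = F(10) - F(4)
                 = 0.921422 - 0.053725
                 = 0.867697

So there's approximately a 86.8% chance that X falls in this range.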